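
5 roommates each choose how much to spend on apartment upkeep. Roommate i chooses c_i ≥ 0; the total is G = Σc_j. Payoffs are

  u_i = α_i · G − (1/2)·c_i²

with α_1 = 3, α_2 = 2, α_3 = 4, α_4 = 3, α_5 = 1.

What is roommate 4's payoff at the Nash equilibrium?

34.5

Roommate i's FOC: ∂u_i/∂c_i = α_i − c_i = 0, so c_i* = α_i.
NE contributions = (3, 2, 4, 3, 1); G = 13.
u_4 = α_4·G − ½·(c_4)² = 3·13 − ½·3² = 34.5.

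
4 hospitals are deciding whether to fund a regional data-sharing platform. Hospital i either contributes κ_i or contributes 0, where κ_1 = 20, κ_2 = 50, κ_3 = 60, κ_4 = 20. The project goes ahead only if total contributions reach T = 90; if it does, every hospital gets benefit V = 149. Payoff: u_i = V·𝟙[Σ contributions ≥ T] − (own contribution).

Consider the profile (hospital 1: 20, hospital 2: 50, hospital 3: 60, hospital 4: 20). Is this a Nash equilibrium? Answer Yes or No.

Total = 150 ≥ 90: provided.
Hospital 1 (pledges 20, payoff 129): dropping to 0 → total 130, payoff 149. Profitable deviation.

No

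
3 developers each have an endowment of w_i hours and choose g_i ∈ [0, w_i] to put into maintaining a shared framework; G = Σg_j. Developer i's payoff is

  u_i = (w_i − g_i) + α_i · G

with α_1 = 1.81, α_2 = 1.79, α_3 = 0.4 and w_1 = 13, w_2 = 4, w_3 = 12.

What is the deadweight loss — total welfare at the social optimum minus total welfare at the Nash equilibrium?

36

∂u_i/∂g_i = α_i − 1, so developer i contributes w_i if α_i > 1, else 0.
α_i > 1 for i ∈ {1, 2}; NE contributions (13, 4, 0), G = 17.
W^NE = Σw_i − G^NE + (Σα_i)·G^NE = 29 + 3·17 = 80.
Planner: ∂(Σu_j)/∂g_i = Σα_j − 1 = 3 > 0, so everyone contributes w_i; G^SO = 29, W^SO = 29 + 3·29 = 116.
Deadweight loss = 36.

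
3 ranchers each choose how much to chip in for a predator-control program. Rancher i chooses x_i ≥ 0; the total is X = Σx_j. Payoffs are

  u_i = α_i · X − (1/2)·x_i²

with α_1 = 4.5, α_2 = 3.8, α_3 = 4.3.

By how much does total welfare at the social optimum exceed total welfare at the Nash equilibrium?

Rancher i's FOC: ∂u_i/∂x_i = α_i − x_i = 0, so x_i* = α_i.
NE contributions = (4.5, 3.8, 4.3); X = 12.6.
W^NE = (Σα)·X − ½Σα_i² = 12.6² − ½·53.18 = 132.17.
Planner sets x_i = Σα_j = 12.6 for every i, so X^SO = 3·12.6 = 37.8.
W^SO = (Σα)·X^SO − ½·3·(Σα)² = (3/2)·12.6² = 238.14.
Deadweight loss = W^SO − W^NE = 105.97.

105.97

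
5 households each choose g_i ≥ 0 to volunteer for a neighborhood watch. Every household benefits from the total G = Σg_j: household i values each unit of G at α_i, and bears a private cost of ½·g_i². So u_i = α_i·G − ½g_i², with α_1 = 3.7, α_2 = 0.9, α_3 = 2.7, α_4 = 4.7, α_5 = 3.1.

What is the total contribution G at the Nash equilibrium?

Household i's FOC: ∂u_i/∂g_i = α_i − g_i = 0, so g_i* = α_i.
NE contributions = (3.7, 0.9, 2.7, 4.7, 3.1); G = 15.1.

15.1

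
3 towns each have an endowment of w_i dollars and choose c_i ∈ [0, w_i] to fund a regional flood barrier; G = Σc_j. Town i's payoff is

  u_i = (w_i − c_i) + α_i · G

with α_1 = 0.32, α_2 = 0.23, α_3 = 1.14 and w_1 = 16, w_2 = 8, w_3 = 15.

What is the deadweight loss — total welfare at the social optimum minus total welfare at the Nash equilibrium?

16.56

∂u_i/∂c_i = α_i − 1, so town i contributes w_i if α_i > 1, else 0.
α_i > 1 for i ∈ {3}; NE contributions (0, 0, 15), G = 15.
W^NE = Σw_i − G^NE + (Σα_i)·G^NE = 39 + 0.69·15 = 49.35.
Planner: ∂(Σu_j)/∂c_i = Σα_j − 1 = 0.69 > 0, so everyone contributes w_i; G^SO = 39, W^SO = 39 + 0.69·39 = 65.91.
Deadweight loss = 16.56.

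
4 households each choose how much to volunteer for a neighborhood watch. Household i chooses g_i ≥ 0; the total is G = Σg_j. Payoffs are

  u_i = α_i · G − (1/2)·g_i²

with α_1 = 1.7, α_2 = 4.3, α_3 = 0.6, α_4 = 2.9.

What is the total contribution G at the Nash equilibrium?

Household i's FOC: ∂u_i/∂g_i = α_i − g_i = 0, so g_i* = α_i.
NE contributions = (1.7, 4.3, 0.6, 2.9); G = 9.5.

9.5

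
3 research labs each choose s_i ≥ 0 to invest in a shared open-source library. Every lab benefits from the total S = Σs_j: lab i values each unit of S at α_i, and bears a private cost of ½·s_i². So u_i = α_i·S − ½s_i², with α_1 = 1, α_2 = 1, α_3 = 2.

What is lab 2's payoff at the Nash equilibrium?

3.5

Lab i's FOC: ∂u_i/∂s_i = α_i − s_i = 0, so s_i* = α_i.
NE contributions = (1, 1, 2); S = 4.
u_2 = α_2·S − ½·(s_2)² = 1·4 − ½·1² = 3.5.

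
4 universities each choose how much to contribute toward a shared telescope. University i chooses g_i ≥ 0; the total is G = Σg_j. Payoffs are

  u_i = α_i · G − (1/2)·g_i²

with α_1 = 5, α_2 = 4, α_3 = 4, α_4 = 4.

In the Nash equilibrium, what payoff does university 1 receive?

72.5

University i's FOC: ∂u_i/∂g_i = α_i − g_i = 0, so g_i* = α_i.
NE contributions = (5, 4, 4, 4); G = 17.
u_1 = α_1·G − ½·(g_1)² = 5·17 − ½·5² = 72.5.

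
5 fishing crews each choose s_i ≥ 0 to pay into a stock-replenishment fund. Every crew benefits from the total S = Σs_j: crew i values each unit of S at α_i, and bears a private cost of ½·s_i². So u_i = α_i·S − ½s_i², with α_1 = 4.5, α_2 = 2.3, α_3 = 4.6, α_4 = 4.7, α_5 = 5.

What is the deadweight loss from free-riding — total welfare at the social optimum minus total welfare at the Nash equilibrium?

Crew i's FOC: ∂u_i/∂s_i = α_i − s_i = 0, so s_i* = α_i.
NE contributions = (4.5, 2.3, 4.6, 4.7, 5); S = 21.1.
W^NE = (Σα)·S − ½Σα_i² = 21.1² − ½·93.79 = 398.315.
Planner sets s_i = Σα_j = 21.1 for every i, so S^SO = 5·21.1 = 105.5.
W^SO = (Σα)·S^SO − ½·5·(Σα)² = (5/2)·21.1² = 1113.025.
Deadweight loss = W^SO − W^NE = 714.71.

714.71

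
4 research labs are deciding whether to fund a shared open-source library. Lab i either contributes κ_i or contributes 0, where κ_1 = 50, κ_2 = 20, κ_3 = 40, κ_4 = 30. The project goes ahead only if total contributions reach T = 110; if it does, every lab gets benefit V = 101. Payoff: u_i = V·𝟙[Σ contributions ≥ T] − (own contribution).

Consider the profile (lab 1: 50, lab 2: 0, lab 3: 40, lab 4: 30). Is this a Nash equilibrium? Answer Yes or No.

Total = 120 ≥ 110: provided.
Lab 1 (pledges 50, payoff 51): dropping to 0 → total 70, payoff 0. No gain.
Lab 2 (pledges 0, payoff 101): pledging 20 → total 140, payoff 81. No gain.
Lab 3 (pledges 40, payoff 61): dropping to 0 → total 80, payoff 0. No gain.
Lab 4 (pledges 30, payoff 71): dropping to 0 → total 90, payoff 0. No gain.

Yes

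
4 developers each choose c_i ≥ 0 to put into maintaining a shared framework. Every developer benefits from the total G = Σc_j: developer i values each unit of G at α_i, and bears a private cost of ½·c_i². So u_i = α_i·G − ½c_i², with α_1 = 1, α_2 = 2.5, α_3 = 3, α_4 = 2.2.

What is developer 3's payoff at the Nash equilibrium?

21.6

Developer i's FOC: ∂u_i/∂c_i = α_i − c_i = 0, so c_i* = α_i.
NE contributions = (1, 2.5, 3, 2.2); G = 8.7.
u_3 = α_3·G − ½·(c_3)² = 3·8.7 − ½·3² = 21.6.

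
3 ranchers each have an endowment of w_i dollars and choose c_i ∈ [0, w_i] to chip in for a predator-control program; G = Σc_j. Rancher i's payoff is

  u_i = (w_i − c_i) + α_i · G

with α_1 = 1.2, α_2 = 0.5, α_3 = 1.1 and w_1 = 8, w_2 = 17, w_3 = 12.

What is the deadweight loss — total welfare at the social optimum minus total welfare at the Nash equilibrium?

30.6

∂u_i/∂c_i = α_i − 1, so rancher i contributes w_i if α_i > 1, else 0.
α_i > 1 for i ∈ {1, 3}; NE contributions (8, 0, 12), G = 20.
W^NE = Σw_i − G^NE + (Σα_i)·G^NE = 37 + 1.8·20 = 73.
Planner: ∂(Σu_j)/∂c_i = Σα_j − 1 = 1.8 > 0, so everyone contributes w_i; G^SO = 37, W^SO = 37 + 1.8·37 = 103.6.
Deadweight loss = 30.6.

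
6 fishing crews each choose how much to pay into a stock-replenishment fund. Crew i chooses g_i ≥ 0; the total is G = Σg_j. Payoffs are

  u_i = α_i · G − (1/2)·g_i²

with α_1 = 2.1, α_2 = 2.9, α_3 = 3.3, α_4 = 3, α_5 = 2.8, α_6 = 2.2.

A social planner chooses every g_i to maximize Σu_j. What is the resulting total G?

97.8

Planner FOC: ∂(Σu_j)/∂g_i = (Σα_j) − g_i = 0, so g_i^SO = Σα_j = 16.3 for every i; G^SO = 97.8.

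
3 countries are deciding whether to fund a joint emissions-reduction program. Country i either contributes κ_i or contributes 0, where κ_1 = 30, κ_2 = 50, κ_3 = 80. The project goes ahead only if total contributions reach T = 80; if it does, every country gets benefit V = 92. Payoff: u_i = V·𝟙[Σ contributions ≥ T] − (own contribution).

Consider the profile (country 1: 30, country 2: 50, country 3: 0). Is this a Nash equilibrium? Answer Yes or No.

Total = 80 ≥ 80: provided.
Country 1 (pledges 30, payoff 62): dropping to 0 → total 50, payoff 0. No gain.
Country 2 (pledges 50, payoff 42): dropping to 0 → total 30, payoff 0. No gain.
Country 3 (pledges 0, payoff 92): pledging 80 → total 160, payoff 12. No gain.

Yes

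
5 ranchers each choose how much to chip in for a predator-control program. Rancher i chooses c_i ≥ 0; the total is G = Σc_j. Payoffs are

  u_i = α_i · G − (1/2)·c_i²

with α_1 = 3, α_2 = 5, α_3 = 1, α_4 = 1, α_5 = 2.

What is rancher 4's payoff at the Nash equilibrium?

Rancher i's FOC: ∂u_i/∂c_i = α_i − c_i = 0, so c_i* = α_i.
NE contributions = (3, 5, 1, 1, 2); G = 12.
u_4 = α_4·G − ½·(c_4)² = 1·12 − ½·1² = 11.5.

11.5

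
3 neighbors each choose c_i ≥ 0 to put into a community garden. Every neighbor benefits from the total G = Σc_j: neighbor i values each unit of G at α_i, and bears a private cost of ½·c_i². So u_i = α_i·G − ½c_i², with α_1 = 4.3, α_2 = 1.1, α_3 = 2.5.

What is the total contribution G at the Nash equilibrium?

Neighbor i's FOC: ∂u_i/∂c_i = α_i − c_i = 0, so c_i* = α_i.
NE contributions = (4.3, 1.1, 2.5); G = 7.9.

7.9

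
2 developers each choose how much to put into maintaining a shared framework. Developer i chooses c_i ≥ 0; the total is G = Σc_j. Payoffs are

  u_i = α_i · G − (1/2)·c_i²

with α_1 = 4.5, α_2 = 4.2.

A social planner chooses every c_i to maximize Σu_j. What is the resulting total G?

Planner FOC: ∂(Σu_j)/∂c_i = (Σα_j) − c_i = 0, so c_i^SO = Σα_j = 8.7 for every i; G^SO = 17.4.

17.4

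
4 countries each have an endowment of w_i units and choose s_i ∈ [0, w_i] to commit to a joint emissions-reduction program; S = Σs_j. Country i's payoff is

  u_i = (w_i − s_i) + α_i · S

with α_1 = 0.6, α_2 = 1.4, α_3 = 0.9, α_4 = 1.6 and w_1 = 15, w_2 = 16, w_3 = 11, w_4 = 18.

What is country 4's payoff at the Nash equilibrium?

∂u_i/∂s_i = α_i − 1, so country i contributes w_i if α_i > 1, else 0.
α_i > 1 for i ∈ {2, 4}; NE contributions (0, 16, 0, 18), S = 34.
u_4 = (18 − 18) + 1.6·34 = 54.4.

54.4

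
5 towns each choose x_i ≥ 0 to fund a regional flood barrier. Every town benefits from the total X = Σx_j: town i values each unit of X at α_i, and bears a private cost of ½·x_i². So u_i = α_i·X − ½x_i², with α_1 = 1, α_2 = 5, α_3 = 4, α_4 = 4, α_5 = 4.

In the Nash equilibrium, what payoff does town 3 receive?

Town i's FOC: ∂u_i/∂x_i = α_i − x_i = 0, so x_i* = α_i.
NE contributions = (1, 5, 4, 4, 4); X = 18.
u_3 = α_3·X − ½·(x_3)² = 4·18 − ½·4² = 64.

64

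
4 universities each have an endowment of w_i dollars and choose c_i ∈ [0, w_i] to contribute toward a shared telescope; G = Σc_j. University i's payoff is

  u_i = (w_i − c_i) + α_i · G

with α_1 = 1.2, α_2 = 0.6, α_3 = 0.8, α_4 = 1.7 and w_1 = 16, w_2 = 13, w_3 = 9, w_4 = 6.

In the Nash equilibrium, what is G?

22

∂u_i/∂c_i = α_i − 1, so university i contributes w_i if α_i > 1, else 0.
α_i > 1 for i ∈ {1, 4}; NE contributions (16, 0, 0, 6), G = 22.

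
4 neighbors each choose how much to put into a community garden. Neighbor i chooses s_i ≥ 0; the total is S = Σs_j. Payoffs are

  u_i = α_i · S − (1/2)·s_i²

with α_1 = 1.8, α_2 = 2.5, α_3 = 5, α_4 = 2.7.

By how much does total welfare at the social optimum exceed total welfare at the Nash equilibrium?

164.89

Neighbor i's FOC: ∂u_i/∂s_i = α_i − s_i = 0, so s_i* = α_i.
NE contributions = (1.8, 2.5, 5, 2.7); S = 12.
W^NE = (Σα)·S − ½Σα_i² = 12² − ½·41.78 = 123.11.
Planner sets s_i = Σα_j = 12 for every i, so S^SO = 4·12 = 48.
W^SO = (Σα)·S^SO − ½·4·(Σα)² = (4/2)·12² = 288.
Deadweight loss = W^SO − W^NE = 164.89.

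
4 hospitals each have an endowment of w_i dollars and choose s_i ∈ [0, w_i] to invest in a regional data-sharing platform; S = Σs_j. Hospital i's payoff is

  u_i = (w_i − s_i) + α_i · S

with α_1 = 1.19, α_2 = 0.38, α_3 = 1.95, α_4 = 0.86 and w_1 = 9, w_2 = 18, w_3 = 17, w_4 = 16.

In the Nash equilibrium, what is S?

∂u_i/∂s_i = α_i − 1, so hospital i contributes w_i if α_i > 1, else 0.
α_i > 1 for i ∈ {1, 3}; NE contributions (9, 0, 17, 0), S = 26.

26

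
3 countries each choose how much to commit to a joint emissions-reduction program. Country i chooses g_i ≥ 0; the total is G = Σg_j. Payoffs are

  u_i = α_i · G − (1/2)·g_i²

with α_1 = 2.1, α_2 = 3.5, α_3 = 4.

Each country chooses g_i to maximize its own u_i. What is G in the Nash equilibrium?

9.6

Country i's FOC: ∂u_i/∂g_i = α_i − g_i = 0, so g_i* = α_i.
NE contributions = (2.1, 3.5, 4); G = 9.6.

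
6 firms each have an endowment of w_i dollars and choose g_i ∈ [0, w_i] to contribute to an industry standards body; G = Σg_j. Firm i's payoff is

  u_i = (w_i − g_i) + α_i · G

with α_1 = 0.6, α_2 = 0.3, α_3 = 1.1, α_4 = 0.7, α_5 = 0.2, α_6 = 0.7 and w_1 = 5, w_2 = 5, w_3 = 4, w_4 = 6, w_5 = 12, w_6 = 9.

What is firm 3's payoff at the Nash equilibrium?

∂u_i/∂g_i = α_i − 1, so firm i contributes w_i if α_i > 1, else 0.
α_i > 1 for i ∈ {3}; NE contributions (0, 0, 4, 0, 0, 0), G = 4.
u_3 = (4 − 4) + 1.1·4 = 4.4.

4.4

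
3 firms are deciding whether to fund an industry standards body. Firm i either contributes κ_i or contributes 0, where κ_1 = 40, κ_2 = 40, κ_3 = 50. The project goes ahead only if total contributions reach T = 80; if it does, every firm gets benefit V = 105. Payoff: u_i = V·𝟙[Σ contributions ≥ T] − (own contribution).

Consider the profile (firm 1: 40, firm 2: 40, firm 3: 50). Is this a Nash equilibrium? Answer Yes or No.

No

Total = 130 ≥ 80: provided.
Firm 1 (pledges 40, payoff 65): dropping to 0 → total 90, payoff 105. Profitable deviation.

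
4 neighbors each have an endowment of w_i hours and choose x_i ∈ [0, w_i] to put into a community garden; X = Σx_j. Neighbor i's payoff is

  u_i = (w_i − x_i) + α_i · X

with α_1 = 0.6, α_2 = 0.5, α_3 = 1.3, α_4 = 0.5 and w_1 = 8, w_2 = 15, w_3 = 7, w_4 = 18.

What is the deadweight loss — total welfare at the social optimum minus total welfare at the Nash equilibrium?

∂u_i/∂x_i = α_i − 1, so neighbor i contributes w_i if α_i > 1, else 0.
α_i > 1 for i ∈ {3}; NE contributions (0, 0, 7, 0), X = 7.
W^NE = Σw_i − X^NE + (Σα_i)·X^NE = 48 + 1.9·7 = 61.3.
Planner: ∂(Σu_j)/∂x_i = Σα_j − 1 = 1.9 > 0, so everyone contributes w_i; X^SO = 48, W^SO = 48 + 1.9·48 = 139.2.
Deadweight loss = 77.9.

77.9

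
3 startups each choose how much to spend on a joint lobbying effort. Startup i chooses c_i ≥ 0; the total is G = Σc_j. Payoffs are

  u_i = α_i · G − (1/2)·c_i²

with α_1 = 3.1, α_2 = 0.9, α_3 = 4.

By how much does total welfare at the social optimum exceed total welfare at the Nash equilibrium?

45.21

Startup i's FOC: ∂u_i/∂c_i = α_i − c_i = 0, so c_i* = α_i.
NE contributions = (3.1, 0.9, 4); G = 8.
W^NE = (Σα)·G − ½Σα_i² = 8² − ½·26.42 = 50.79.
Planner sets c_i = Σα_j = 8 for every i, so G^SO = 3·8 = 24.
W^SO = (Σα)·G^SO − ½·3·(Σα)² = (3/2)·8² = 96.
Deadweight loss = W^SO − W^NE = 45.21.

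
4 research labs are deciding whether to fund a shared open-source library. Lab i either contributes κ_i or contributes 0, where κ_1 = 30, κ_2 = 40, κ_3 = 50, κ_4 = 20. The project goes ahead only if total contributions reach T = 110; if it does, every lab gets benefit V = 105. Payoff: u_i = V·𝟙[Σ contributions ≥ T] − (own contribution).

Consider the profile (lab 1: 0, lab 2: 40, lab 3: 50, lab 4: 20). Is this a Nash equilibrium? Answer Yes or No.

Total = 110 ≥ 110: provided.
Lab 1 (pledges 0, payoff 105): pledging 30 → total 140, payoff 75. No gain.
Lab 2 (pledges 40, payoff 65): dropping to 0 → total 70, payoff 0. No gain.
Lab 3 (pledges 50, payoff 55): dropping to 0 → total 60, payoff 0. No gain.
Lab 4 (pledges 20, payoff 85): dropping to 0 → total 90, payoff 0. No gain.

Yes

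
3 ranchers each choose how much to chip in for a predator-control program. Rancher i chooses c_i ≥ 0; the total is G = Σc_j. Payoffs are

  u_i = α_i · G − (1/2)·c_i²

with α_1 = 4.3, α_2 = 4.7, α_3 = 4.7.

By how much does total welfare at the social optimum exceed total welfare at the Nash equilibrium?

Rancher i's FOC: ∂u_i/∂c_i = α_i − c_i = 0, so c_i* = α_i.
NE contributions = (4.3, 4.7, 4.7); G = 13.7.
W^NE = (Σα)·G − ½Σα_i² = 13.7² − ½·62.67 = 156.355.
Planner sets c_i = Σα_j = 13.7 for every i, so G^SO = 3·13.7 = 41.1.
W^SO = (Σα)·G^SO − ½·3·(Σα)² = (3/2)·13.7² = 281.535.
Deadweight loss = W^SO − W^NE = 125.18.

125.18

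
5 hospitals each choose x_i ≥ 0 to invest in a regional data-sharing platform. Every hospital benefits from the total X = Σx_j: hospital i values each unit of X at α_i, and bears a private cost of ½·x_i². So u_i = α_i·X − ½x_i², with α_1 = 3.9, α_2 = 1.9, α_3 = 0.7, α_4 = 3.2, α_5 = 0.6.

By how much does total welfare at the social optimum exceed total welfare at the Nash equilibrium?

174.09

Hospital i's FOC: ∂u_i/∂x_i = α_i − x_i = 0, so x_i* = α_i.
NE contributions = (3.9, 1.9, 0.7, 3.2, 0.6); X = 10.3.
W^NE = (Σα)·X − ½Σα_i² = 10.3² − ½·29.91 = 91.135.
Planner sets x_i = Σα_j = 10.3 for every i, so X^SO = 5·10.3 = 51.5.
W^SO = (Σα)·X^SO − ½·5·(Σα)² = (5/2)·10.3² = 265.225.
Deadweight loss = W^SO − W^NE = 174.09.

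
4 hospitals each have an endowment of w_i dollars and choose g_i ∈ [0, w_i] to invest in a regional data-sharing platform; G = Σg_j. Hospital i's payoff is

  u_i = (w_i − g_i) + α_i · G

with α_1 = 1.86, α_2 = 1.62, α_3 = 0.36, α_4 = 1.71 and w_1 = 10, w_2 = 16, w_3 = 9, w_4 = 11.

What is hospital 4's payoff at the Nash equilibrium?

63.27

∂u_i/∂g_i = α_i − 1, so hospital i contributes w_i if α_i > 1, else 0.
α_i > 1 for i ∈ {1, 2, 4}; NE contributions (10, 16, 0, 11), G = 37.
u_4 = (11 − 11) + 1.71·37 = 63.27.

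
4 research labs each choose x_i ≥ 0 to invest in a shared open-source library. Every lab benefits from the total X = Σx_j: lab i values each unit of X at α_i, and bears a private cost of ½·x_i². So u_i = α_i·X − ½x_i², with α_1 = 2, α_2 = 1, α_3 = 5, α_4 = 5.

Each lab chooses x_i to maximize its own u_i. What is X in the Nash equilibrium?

Lab i's FOC: ∂u_i/∂x_i = α_i − x_i = 0, so x_i* = α_i.
NE contributions = (2, 1, 5, 5); X = 13.

13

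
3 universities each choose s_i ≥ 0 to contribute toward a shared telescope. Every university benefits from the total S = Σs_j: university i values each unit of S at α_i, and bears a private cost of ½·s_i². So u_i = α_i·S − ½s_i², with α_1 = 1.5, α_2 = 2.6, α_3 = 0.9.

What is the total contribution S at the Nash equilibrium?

5

University i's FOC: ∂u_i/∂s_i = α_i − s_i = 0, so s_i* = α_i.
NE contributions = (1.5, 2.6, 0.9); S = 5.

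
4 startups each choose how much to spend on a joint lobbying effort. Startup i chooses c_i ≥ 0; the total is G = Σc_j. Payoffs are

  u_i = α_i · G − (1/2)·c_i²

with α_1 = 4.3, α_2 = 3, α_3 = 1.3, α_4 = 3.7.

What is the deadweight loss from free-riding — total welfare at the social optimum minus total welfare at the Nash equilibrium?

Startup i's FOC: ∂u_i/∂c_i = α_i − c_i = 0, so c_i* = α_i.
NE contributions = (4.3, 3, 1.3, 3.7); G = 12.3.
W^NE = (Σα)·G − ½Σα_i² = 12.3² − ½·42.87 = 129.855.
Planner sets c_i = Σα_j = 12.3 for every i, so G^SO = 4·12.3 = 49.2.
W^SO = (Σα)·G^SO − ½·4·(Σα)² = (4/2)·12.3² = 302.58.
Deadweight loss = W^SO − W^NE = 172.725.

172.725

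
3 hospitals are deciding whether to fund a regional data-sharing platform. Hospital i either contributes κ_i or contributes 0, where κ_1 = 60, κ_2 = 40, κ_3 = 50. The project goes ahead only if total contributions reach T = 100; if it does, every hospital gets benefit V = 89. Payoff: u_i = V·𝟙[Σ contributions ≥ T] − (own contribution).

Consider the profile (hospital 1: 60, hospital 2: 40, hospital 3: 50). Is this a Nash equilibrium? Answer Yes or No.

No

Total = 150 ≥ 100: provided.
Hospital 1 (pledges 60, payoff 29): dropping to 0 → total 90, payoff 0. No gain.
Hospital 2 (pledges 40, payoff 49): dropping to 0 → total 110, payoff 89. Profitable deviation.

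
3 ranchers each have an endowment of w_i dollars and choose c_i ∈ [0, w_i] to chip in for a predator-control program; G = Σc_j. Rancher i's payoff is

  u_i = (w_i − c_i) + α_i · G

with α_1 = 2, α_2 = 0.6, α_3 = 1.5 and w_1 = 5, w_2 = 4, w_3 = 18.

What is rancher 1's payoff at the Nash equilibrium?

∂u_i/∂c_i = α_i − 1, so rancher i contributes w_i if α_i > 1, else 0.
α_i > 1 for i ∈ {1, 3}; NE contributions (5, 0, 18), G = 23.
u_1 = (5 − 5) + 2·23 = 46.

46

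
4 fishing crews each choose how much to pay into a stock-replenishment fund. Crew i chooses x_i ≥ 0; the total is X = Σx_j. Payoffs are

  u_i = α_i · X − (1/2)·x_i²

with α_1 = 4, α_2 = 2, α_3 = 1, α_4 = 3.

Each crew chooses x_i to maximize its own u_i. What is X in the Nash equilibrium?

10

Crew i's FOC: ∂u_i/∂x_i = α_i − x_i = 0, so x_i* = α_i.
NE contributions = (4, 2, 1, 3); X = 10.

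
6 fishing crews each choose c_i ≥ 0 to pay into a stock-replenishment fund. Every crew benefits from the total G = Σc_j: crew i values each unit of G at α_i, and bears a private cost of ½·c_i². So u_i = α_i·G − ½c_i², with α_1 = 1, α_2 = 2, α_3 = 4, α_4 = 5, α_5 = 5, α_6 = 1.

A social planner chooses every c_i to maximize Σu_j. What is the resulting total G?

108

Planner FOC: ∂(Σu_j)/∂c_i = (Σα_j) − c_i = 0, so c_i^SO = Σα_j = 18 for every i; G^SO = 108.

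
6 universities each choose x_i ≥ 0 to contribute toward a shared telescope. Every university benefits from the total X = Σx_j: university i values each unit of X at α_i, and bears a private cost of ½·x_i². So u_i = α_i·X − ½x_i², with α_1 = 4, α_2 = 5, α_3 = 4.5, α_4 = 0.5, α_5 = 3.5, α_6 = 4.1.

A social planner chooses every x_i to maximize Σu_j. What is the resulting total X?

129.6

Planner FOC: ∂(Σu_j)/∂x_i = (Σα_j) − x_i = 0, so x_i^SO = Σα_j = 21.6 for every i; X^SO = 129.6.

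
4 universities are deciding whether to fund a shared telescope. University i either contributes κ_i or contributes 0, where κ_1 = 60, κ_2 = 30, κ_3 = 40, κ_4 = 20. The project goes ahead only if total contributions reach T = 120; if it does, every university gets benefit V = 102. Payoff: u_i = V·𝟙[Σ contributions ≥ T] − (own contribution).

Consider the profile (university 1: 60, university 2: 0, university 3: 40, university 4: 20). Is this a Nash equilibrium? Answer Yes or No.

Total = 120 ≥ 120: provided.
University 1 (pledges 60, payoff 42): dropping to 0 → total 60, payoff 0. No gain.
University 2 (pledges 0, payoff 102): pledging 30 → total 150, payoff 72. No gain.
University 3 (pledges 40, payoff 62): dropping to 0 → total 80, payoff 0. No gain.
University 4 (pledges 20, payoff 82): dropping to 0 → total 100, payoff 0. No gain.

Yes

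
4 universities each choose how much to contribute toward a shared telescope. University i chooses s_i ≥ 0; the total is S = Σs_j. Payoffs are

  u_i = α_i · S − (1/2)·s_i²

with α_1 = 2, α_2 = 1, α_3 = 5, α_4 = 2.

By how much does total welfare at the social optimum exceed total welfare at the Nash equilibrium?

117

University i's FOC: ∂u_i/∂s_i = α_i − s_i = 0, so s_i* = α_i.
NE contributions = (2, 1, 5, 2); S = 10.
W^NE = (Σα)·S − ½Σα_i² = 10² − ½·34 = 83.
Planner sets s_i = Σα_j = 10 for every i, so S^SO = 4·10 = 40.
W^SO = (Σα)·S^SO − ½·4·(Σα)² = (4/2)·10² = 200.
Deadweight loss = W^SO − W^NE = 117.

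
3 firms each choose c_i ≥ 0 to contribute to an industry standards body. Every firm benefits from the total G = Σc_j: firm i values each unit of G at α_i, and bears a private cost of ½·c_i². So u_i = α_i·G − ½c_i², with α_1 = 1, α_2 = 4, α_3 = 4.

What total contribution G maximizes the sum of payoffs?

Planner FOC: ∂(Σu_j)/∂c_i = (Σα_j) − c_i = 0, so c_i^SO = Σα_j = 9 for every i; G^SO = 27.

27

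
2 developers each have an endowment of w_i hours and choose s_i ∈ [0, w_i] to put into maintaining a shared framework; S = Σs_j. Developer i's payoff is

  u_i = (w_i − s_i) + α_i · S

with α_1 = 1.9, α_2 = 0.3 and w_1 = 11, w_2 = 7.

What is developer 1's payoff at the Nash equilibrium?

20.9

∂u_i/∂s_i = α_i − 1, so developer i contributes w_i if α_i > 1, else 0.
α_i > 1 for i ∈ {1}; NE contributions (11, 0), S = 11.
u_1 = (11 − 11) + 1.9·11 = 20.9.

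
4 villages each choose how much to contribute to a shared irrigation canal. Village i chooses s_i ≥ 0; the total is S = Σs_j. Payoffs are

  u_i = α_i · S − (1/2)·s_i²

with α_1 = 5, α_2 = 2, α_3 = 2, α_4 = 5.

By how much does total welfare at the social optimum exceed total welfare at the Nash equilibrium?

225

Village i's FOC: ∂u_i/∂s_i = α_i − s_i = 0, so s_i* = α_i.
NE contributions = (5, 2, 2, 5); S = 14.
W^NE = (Σα)·S − ½Σα_i² = 14² − ½·58 = 167.
Planner sets s_i = Σα_j = 14 for every i, so S^SO = 4·14 = 56.
W^SO = (Σα)·S^SO − ½·4·(Σα)² = (4/2)·14² = 392.
Deadweight loss = W^SO − W^NE = 225.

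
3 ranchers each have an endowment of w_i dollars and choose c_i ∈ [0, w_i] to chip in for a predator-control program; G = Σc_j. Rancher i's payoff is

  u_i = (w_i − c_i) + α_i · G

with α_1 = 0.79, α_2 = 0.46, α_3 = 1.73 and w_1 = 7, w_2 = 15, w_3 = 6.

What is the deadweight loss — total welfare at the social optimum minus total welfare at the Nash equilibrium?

43.56

∂u_i/∂c_i = α_i − 1, so rancher i contributes w_i if α_i > 1, else 0.
α_i > 1 for i ∈ {3}; NE contributions (0, 0, 6), G = 6.
W^NE = Σw_i − G^NE + (Σα_i)·G^NE = 28 + 1.98·6 = 39.88.
Planner: ∂(Σu_j)/∂c_i = Σα_j − 1 = 1.98 > 0, so everyone contributes w_i; G^SO = 28, W^SO = 28 + 1.98·28 = 83.44.
Deadweight loss = 43.56.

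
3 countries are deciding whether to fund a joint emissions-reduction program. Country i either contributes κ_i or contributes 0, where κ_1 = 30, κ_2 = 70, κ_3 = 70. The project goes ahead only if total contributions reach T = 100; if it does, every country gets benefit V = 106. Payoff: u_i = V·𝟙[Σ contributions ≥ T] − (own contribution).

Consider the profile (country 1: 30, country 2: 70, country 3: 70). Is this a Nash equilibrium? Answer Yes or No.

Total = 170 ≥ 100: provided.
Country 1 (pledges 30, payoff 76): dropping to 0 → total 140, payoff 106. Profitable deviation.

No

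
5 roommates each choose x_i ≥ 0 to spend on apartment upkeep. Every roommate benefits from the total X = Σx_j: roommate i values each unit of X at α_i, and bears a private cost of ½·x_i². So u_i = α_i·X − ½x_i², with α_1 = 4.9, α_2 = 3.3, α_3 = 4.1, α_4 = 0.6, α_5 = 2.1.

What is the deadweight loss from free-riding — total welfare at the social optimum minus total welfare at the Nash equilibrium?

365.74

Roommate i's FOC: ∂u_i/∂x_i = α_i − x_i = 0, so x_i* = α_i.
NE contributions = (4.9, 3.3, 4.1, 0.6, 2.1); X = 15.
W^NE = (Σα)·X − ½Σα_i² = 15² − ½·56.48 = 196.76.
Planner sets x_i = Σα_j = 15 for every i, so X^SO = 5·15 = 75.
W^SO = (Σα)·X^SO − ½·5·(Σα)² = (5/2)·15² = 562.5.
Deadweight loss = W^SO − W^NE = 365.74.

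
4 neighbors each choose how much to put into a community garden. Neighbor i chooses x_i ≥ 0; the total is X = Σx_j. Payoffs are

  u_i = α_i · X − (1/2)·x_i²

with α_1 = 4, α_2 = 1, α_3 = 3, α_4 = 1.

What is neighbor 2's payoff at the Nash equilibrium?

8.5

Neighbor i's FOC: ∂u_i/∂x_i = α_i − x_i = 0, so x_i* = α_i.
NE contributions = (4, 1, 3, 1); X = 9.
u_2 = α_2·X − ½·(x_2)² = 1·9 − ½·1² = 8.5.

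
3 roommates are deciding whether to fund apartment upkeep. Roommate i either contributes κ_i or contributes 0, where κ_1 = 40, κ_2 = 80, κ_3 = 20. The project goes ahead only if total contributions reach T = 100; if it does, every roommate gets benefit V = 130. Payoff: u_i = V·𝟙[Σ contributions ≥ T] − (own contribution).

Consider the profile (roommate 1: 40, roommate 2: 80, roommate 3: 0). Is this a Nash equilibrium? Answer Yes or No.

Total = 120 ≥ 100: provided.
Roommate 1 (pledges 40, payoff 90): dropping to 0 → total 80, payoff 0. No gain.
Roommate 2 (pledges 80, payoff 50): dropping to 0 → total 40, payoff 0. No gain.
Roommate 3 (pledges 0, payoff 130): pledging 20 → total 140, payoff 110. No gain.

Yes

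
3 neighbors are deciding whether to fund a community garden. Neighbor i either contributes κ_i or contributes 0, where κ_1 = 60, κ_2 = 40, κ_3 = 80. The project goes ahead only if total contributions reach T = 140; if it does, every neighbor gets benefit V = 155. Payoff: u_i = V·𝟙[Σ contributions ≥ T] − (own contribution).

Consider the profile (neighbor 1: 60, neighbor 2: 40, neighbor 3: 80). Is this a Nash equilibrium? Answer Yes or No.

No

Total = 180 ≥ 140: provided.
Neighbor 1 (pledges 60, payoff 95): dropping to 0 → total 120, payoff 0. No gain.
Neighbor 2 (pledges 40, payoff 115): dropping to 0 → total 140, payoff 155. Profitable deviation.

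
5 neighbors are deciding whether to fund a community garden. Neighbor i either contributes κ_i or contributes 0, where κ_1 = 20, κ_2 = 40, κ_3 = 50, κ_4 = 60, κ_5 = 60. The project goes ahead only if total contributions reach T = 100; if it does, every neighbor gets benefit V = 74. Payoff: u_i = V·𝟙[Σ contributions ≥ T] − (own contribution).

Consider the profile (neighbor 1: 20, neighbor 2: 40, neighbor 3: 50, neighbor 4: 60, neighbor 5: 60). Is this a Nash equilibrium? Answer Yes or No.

No

Total = 230 ≥ 100: provided.
Neighbor 1 (pledges 20, payoff 54): dropping to 0 → total 210, payoff 74. Profitable deviation.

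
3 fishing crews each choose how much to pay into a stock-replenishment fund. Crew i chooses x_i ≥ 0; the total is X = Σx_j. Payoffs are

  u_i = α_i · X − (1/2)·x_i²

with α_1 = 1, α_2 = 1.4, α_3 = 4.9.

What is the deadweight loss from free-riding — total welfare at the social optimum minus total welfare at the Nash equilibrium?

Crew i's FOC: ∂u_i/∂x_i = α_i − x_i = 0, so x_i* = α_i.
NE contributions = (1, 1.4, 4.9); X = 7.3.
W^NE = (Σα)·X − ½Σα_i² = 7.3² − ½·26.97 = 39.805.
Planner sets x_i = Σα_j = 7.3 for every i, so X^SO = 3·7.3 = 21.9.
W^SO = (Σα)·X^SO − ½·3·(Σα)² = (3/2)·7.3² = 79.935.
Deadweight loss = W^SO − W^NE = 40.13.

40.13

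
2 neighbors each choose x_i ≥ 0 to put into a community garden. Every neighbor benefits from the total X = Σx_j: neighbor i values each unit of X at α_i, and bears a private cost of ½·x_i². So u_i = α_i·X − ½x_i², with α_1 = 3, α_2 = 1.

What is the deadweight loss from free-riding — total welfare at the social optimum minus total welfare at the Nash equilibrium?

Neighbor i's FOC: ∂u_i/∂x_i = α_i − x_i = 0, so x_i* = α_i.
NE contributions = (3, 1); X = 4.
W^NE = (Σα)·X − ½Σα_i² = 4² − ½·10 = 11.
Planner sets x_i = Σα_j = 4 for every i, so X^SO = 2·4 = 8.
W^SO = (Σα)·X^SO − ½·2·(Σα)² = (2/2)·4² = 16.
Deadweight loss = W^SO − W^NE = 5.

5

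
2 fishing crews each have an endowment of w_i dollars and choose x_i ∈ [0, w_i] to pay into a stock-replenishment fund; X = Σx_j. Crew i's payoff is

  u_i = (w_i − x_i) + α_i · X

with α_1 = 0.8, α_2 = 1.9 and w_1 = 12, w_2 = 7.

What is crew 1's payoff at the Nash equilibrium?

∂u_i/∂x_i = α_i − 1, so crew i contributes w_i if α_i > 1, else 0.
α_i > 1 for i ∈ {2}; NE contributions (0, 7), X = 7.
u_1 = (12 − 0) + 0.8·7 = 17.6.

17.6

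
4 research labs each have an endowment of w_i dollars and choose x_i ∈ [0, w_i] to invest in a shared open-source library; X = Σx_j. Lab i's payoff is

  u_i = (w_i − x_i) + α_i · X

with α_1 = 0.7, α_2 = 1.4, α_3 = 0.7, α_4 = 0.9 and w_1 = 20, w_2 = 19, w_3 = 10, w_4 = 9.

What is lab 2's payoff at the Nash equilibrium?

26.6

∂u_i/∂x_i = α_i − 1, so lab i contributes w_i if α_i > 1, else 0.
α_i > 1 for i ∈ {2}; NE contributions (0, 19, 0, 0), X = 19.
u_2 = (19 − 19) + 1.4·19 = 26.6.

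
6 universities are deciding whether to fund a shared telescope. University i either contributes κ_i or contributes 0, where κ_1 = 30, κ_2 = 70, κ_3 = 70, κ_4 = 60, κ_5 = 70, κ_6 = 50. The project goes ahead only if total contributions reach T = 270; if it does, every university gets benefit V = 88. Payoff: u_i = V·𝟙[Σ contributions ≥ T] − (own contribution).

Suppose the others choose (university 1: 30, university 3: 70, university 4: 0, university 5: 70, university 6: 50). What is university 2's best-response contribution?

Others' total = 220. Contributing 70 brings total to 290 ≥ 270: gain V − κ_2 = 18.
Best response: 70.

70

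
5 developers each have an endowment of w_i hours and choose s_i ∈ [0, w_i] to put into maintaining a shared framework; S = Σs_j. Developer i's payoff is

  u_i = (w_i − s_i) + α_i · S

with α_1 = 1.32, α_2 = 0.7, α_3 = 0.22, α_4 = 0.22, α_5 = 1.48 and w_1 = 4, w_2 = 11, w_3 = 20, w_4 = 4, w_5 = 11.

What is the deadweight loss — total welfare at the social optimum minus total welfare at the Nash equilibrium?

102.9

∂u_i/∂s_i = α_i − 1, so developer i contributes w_i if α_i > 1, else 0.
α_i > 1 for i ∈ {1, 5}; NE contributions (4, 0, 0, 0, 11), S = 15.
W^NE = Σw_i − S^NE + (Σα_i)·S^NE = 50 + 2.94·15 = 94.1.
Planner: ∂(Σu_j)/∂s_i = Σα_j − 1 = 2.94 > 0, so everyone contributes w_i; S^SO = 50, W^SO = 50 + 2.94·50 = 197.
Deadweight loss = 102.9.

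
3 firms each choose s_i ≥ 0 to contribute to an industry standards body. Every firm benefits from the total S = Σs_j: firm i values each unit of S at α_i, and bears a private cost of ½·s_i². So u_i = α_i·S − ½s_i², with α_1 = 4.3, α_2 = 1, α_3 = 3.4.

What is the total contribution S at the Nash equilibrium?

Firm i's FOC: ∂u_i/∂s_i = α_i − s_i = 0, so s_i* = α_i.
NE contributions = (4.3, 1, 3.4); S = 8.7.

8.7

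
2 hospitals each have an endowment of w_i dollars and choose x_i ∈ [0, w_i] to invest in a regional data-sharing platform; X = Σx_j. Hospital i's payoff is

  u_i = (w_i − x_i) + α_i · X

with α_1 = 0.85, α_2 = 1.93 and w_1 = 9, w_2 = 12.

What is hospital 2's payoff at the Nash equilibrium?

23.16

∂u_i/∂x_i = α_i − 1, so hospital i contributes w_i if α_i > 1, else 0.
α_i > 1 for i ∈ {2}; NE contributions (0, 12), X = 12.
u_2 = (12 − 12) + 1.93·12 = 23.16.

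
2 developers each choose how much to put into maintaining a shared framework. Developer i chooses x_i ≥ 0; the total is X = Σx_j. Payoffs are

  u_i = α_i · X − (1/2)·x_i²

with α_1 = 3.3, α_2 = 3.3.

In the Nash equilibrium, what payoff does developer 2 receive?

Developer i's FOC: ∂u_i/∂x_i = α_i − x_i = 0, so x_i* = α_i.
NE contributions = (3.3, 3.3); X = 6.6.
u_2 = α_2·X − ½·(x_2)² = 3.3·6.6 − ½·3.3² = 16.335.

16.335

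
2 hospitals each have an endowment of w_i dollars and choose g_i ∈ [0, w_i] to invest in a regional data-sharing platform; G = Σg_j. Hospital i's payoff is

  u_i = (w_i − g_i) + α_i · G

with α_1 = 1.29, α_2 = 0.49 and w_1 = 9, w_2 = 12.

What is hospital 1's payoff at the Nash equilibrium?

∂u_i/∂g_i = α_i − 1, so hospital i contributes w_i if α_i > 1, else 0.
α_i > 1 for i ∈ {1}; NE contributions (9, 0), G = 9.
u_1 = (9 − 9) + 1.29·9 = 11.61.

11.61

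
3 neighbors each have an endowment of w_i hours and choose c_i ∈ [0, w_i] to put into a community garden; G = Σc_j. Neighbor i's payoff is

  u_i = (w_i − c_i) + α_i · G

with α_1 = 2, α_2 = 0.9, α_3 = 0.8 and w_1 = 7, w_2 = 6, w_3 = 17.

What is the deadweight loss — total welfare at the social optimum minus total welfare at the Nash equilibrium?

62.1

∂u_i/∂c_i = α_i − 1, so neighbor i contributes w_i if α_i > 1, else 0.
α_i > 1 for i ∈ {1}; NE contributions (7, 0, 0), G = 7.
W^NE = Σw_i − G^NE + (Σα_i)·G^NE = 30 + 2.7·7 = 48.9.
Planner: ∂(Σu_j)/∂c_i = Σα_j − 1 = 2.7 > 0, so everyone contributes w_i; G^SO = 30, W^SO = 30 + 2.7·30 = 111.
Deadweight loss = 62.1.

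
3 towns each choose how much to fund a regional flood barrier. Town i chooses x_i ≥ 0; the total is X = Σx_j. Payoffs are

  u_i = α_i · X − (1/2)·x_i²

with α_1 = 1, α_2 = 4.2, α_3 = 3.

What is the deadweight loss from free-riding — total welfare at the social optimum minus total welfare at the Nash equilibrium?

47.44

Town i's FOC: ∂u_i/∂x_i = α_i − x_i = 0, so x_i* = α_i.
NE contributions = (1, 4.2, 3); X = 8.2.
W^NE = (Σα)·X − ½Σα_i² = 8.2² − ½·27.64 = 53.42.
Planner sets x_i = Σα_j = 8.2 for every i, so X^SO = 3·8.2 = 24.6.
W^SO = (Σα)·X^SO − ½·3·(Σα)² = (3/2)·8.2² = 100.86.
Deadweight loss = W^SO − W^NE = 47.44.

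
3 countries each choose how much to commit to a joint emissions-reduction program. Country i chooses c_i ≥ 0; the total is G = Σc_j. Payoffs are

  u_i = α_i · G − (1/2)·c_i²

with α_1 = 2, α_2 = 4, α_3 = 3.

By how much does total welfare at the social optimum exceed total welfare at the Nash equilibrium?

Country i's FOC: ∂u_i/∂c_i = α_i − c_i = 0, so c_i* = α_i.
NE contributions = (2, 4, 3); G = 9.
W^NE = (Σα)·G − ½Σα_i² = 9² − ½·29 = 66.5.
Planner sets c_i = Σα_j = 9 for every i, so G^SO = 3·9 = 27.
W^SO = (Σα)·G^SO − ½·3·(Σα)² = (3/2)·9² = 121.5.
Deadweight loss = W^SO − W^NE = 55.

55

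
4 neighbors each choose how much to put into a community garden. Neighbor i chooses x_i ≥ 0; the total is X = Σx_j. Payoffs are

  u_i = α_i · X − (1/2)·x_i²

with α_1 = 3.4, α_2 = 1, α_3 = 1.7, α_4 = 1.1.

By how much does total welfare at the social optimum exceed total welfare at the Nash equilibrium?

60.17

Neighbor i's FOC: ∂u_i/∂x_i = α_i − x_i = 0, so x_i* = α_i.
NE contributions = (3.4, 1, 1.7, 1.1); X = 7.2.
W^NE = (Σα)·X − ½Σα_i² = 7.2² − ½·16.66 = 43.51.
Planner sets x_i = Σα_j = 7.2 for every i, so X^SO = 4·7.2 = 28.8.
W^SO = (Σα)·X^SO − ½·4·(Σα)² = (4/2)·7.2² = 103.68.
Deadweight loss = W^SO − W^NE = 60.17.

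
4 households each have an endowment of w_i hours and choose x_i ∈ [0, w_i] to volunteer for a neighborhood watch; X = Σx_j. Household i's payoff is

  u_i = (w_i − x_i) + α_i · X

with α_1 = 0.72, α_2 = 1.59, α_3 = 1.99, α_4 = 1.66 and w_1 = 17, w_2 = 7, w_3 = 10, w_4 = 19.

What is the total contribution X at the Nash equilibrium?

36

∂u_i/∂x_i = α_i − 1, so household i contributes w_i if α_i > 1, else 0.
α_i > 1 for i ∈ {2, 3, 4}; NE contributions (0, 7, 10, 19), X = 36.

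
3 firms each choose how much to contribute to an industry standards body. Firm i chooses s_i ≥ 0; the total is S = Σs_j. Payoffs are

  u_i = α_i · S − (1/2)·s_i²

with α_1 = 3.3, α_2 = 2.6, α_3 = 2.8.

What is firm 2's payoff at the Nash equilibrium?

19.24

Firm i's FOC: ∂u_i/∂s_i = α_i − s_i = 0, so s_i* = α_i.
NE contributions = (3.3, 2.6, 2.8); S = 8.7.
u_2 = α_2·S − ½·(s_2)² = 2.6·8.7 − ½·2.6² = 19.24.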